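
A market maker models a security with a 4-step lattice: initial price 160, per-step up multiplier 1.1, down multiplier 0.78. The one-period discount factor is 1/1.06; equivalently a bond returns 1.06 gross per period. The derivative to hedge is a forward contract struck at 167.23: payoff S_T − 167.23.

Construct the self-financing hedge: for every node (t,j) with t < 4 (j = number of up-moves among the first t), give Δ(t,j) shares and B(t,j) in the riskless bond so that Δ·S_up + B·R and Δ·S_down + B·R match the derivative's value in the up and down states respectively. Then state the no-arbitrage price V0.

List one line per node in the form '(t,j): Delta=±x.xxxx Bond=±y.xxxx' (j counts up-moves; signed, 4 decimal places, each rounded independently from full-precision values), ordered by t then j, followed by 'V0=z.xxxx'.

The replicating-portfolio and risk-neutral prices coincide; use p* = (1.06−0.78)/(1.1−0.78) = 0.8750 for the latter.
At expiry t=4: V(4,0)=-108.0059, V(4,1)=-83.7088, V(4,2)=-49.4438, V(4,3)=-1.1212, V(4,4)=67.0260
Node (3,0) S=75.9283: V=(p*·-83.7088+(1−p*)·-108.0059)/1.06=-81.8358; Δ=(-83.7088−-108.0059)/(83.5212−59.2241)=1.0000; B=V−Δ·S=-157.7642
Node (3,1) S=107.0784: V=(p*·-49.4438+(1−p*)·-83.7088)/1.06=-50.6858; Δ=(-49.4438−-83.7088)/(117.7862−83.5212)=1.0000; B=V−Δ·S=-157.7642
Node (3,2) S=151.0080: V=(p*·-1.1212+(1−p*)·-49.4438)/1.06=-6.7562; Δ=(-1.1212−-49.4438)/(166.1088−117.7862)=1.0000; B=V−Δ·S=-157.7642
Node (3,3) S=212.9600: V=(p*·67.0260+(1−p*)·-1.1212)/1.06=55.1958; Δ=(67.0260−-1.1212)/(234.2560−166.1088)=1.0000; B=V−Δ·S=-157.7642
Node (2,0) S=97.3440: V=(p*·-50.6858+(1−p*)·-81.8358)/1.06=-51.4901; Δ=(-50.6858−-81.8358)/(107.0784−75.9283)=1.0000; B=V−Δ·S=-148.8341
Node (2,1) S=137.2800: V=(p*·-6.7562+(1−p*)·-50.6858)/1.06=-11.5541; Δ=(-6.7562−-50.6858)/(151.0080−107.0784)=1.0000; B=V−Δ·S=-148.8341
Node (2,2) S=193.6000: V=(p*·55.1958+(1−p*)·-6.7562)/1.06=44.7659; Δ=(55.1958−-6.7562)/(212.9600−151.0080)=1.0000; B=V−Δ·S=-148.8341
Node (1,0) S=124.8000: V=(p*·-11.5541+(1−p*)·-51.4901)/1.06=-15.6095; Δ=(-11.5541−-51.4901)/(137.2800−97.3440)=1.0000; B=V−Δ·S=-140.4095
Node (1,1) S=176.0000: V=(p*·44.7659+(1−p*)·-11.5541)/1.06=35.5905; Δ=(44.7659−-11.5541)/(193.6000−137.2800)=1.0000; B=V−Δ·S=-140.4095
Node (0,0) S=160.0000: V=(p*·35.5905+(1−p*)·-15.6095)/1.06=27.5382; Δ=(35.5905−-15.6095)/(176.0000−124.8000)=1.0000; B=V−Δ·S=-132.4618
Root portfolio cost Δ·160+B reproduces V0=27.5382.

(0,0): Delta=1.0000 Bond=-132.4618
(1,0): Delta=1.0000 Bond=-140.4095
(1,1): Delta=1.0000 Bond=-140.4095
(2,0): Delta=1.0000 Bond=-148.8341
(2,1): Delta=1.0000 Bond=-148.8341
(2,2): Delta=1.0000 Bond=-148.8341
(3,0): Delta=1.0000 Bond=-157.7642
(3,1): Delta=1.0000 Bond=-157.7642
(3,2): Delta=1.0000 Bond=-157.7642
(3,3): Delta=1.0000 Bond=-157.7642
V0=27.5382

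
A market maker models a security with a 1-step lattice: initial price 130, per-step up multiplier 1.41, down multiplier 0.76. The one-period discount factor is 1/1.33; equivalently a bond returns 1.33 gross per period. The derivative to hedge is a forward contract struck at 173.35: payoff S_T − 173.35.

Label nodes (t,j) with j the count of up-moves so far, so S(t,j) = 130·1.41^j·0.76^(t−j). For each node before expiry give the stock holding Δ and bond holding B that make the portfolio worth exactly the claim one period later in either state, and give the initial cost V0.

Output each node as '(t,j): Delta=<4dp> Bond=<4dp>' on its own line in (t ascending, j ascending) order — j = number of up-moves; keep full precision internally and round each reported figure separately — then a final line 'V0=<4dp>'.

(0,0): Delta=1.0000 Bond=-130.3383
V0=-0.3383

Since d<R<u, set p* = (R−d)/(u−d) = 0.8769; price each node as the discounted p*-expectation of its children.
Terminal values V(1,·): V(1,0)=-74.5500, V(1,1)=9.9500
(0,0): S=130.0000. Δ = (V_up−V_dn)/(S_up−S_dn) = (9.9500−-74.5500)/(183.3000−98.8000) = 1.0000. V = [p*·9.9500 + (1−p*)·-74.5500]/1.33 = -0.3383. B = V − Δ·S = -130.3383.
Self-financing check: at every node Δ·S+B equals the discounted successor values.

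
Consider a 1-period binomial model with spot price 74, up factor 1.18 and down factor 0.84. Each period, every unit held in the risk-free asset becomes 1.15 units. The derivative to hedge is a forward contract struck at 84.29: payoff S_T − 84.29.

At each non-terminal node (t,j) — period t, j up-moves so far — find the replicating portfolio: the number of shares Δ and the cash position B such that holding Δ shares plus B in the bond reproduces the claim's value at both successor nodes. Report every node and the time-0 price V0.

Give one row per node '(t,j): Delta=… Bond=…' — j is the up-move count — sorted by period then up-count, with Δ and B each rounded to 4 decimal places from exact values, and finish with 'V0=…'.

Since d<R<u, set p* = (R−d)/(u−d) = 0.9118; price each node as the discounted p*-expectation of its children.
Terminal values V(1,·): V(1,0)=-22.1300, V(1,1)=3.0300
Node (0,0) S=74.0000: V=(p*·3.0300+(1−p*)·-22.1300)/1.15=0.7043; Δ=(3.0300−-22.1300)/(87.3200−62.1600)=1.0000; B=V−Δ·S=-73.2957
The time-0 hedge costs 0.7043, which is the no-arbitrage price.

(0,0): Delta=1.0000 Bond=-73.2957
V0=0.7043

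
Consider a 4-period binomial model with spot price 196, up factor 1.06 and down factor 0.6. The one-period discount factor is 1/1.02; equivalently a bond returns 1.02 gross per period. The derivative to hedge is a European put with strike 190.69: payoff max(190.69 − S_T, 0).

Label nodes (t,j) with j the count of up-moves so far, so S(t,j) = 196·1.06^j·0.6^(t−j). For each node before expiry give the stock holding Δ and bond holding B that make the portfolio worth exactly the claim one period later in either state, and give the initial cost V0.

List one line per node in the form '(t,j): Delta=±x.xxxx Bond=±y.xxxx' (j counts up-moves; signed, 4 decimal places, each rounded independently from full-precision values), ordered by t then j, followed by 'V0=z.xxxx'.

Since d<R<u, set p* = (R−d)/(u−d) = 0.9130; price each node as the discounted p*-expectation of its children.
Terminal values V(4,·): V(4,0)=165.2884, V(4,1)=145.8138, V(4,2)=111.4088, V(4,3)=50.6265, V(4,4)=0.0000
(3,0): S=42.3360. Δ = (V_up−V_dn)/(S_up−S_dn) = (145.8138−165.2884)/(44.8762−25.4016) = -1.0000. V = [p*·145.8138 + (1−p*)·165.2884]/1.02 = 144.6150. B = V − Δ·S = 186.9510.
(3,1): S=74.7936. Δ = (V_up−V_dn)/(S_up−S_dn) = (111.4088−145.8138)/(79.2812−44.8762) = -1.0000. V = [p*·111.4088 + (1−p*)·145.8138]/1.02 = 112.1574. B = V − Δ·S = 186.9510.
(3,2): S=132.1354. Δ = (V_up−V_dn)/(S_up−S_dn) = (50.6265−111.4088)/(140.0635−79.2812) = -1.0000. V = [p*·50.6265 + (1−p*)·111.4088]/1.02 = 54.8156. B = V − Δ·S = 186.9510.
(3,3): S=233.4391. Δ = (V_up−V_dn)/(S_up−S_dn) = (0.0000−50.6265)/(247.4455−140.0635) = -0.4715. V = [p*·0.0000 + (1−p*)·50.6265]/1.02 = 4.3160. B = V − Δ·S = 114.3736.
(2,0): S=70.5600. Δ = (V_up−V_dn)/(S_up−S_dn) = (112.1574−144.6150)/(74.7936−42.3360) = -1.0000. V = [p*·112.1574 + (1−p*)·144.6150]/1.02 = 112.7253. B = V − Δ·S = 183.2853.
(2,1): S=124.6560. Δ = (V_up−V_dn)/(S_up−S_dn) = (54.8156−112.1574)/(132.1354−74.7936) = -1.0000. V = [p*·54.8156 + (1−p*)·112.1574]/1.02 = 58.6293. B = V − Δ·S = 183.2853.
(2,2): S=220.2256. Δ = (V_up−V_dn)/(S_up−S_dn) = (4.3160−54.8156)/(233.4391−132.1354) = -0.4985. V = [p*·4.3160 + (1−p*)·54.8156]/1.02 = 8.5365. B = V − Δ·S = 118.3183.
(1,0): S=117.6000. Δ = (V_up−V_dn)/(S_up−S_dn) = (58.6293−112.7253)/(124.6560−70.5600) = -1.0000. V = [p*·58.6293 + (1−p*)·112.7253]/1.02 = 62.0914. B = V − Δ·S = 179.6914.
(1,1): S=207.7600. Δ = (V_up−V_dn)/(S_up−S_dn) = (8.5365−58.6293)/(220.2256−124.6560) = -0.5241. V = [p*·8.5365 + (1−p*)·58.6293]/1.02 = 12.6396. B = V − Δ·S = 121.5369.
(0,0): S=196.0000. Δ = (V_up−V_dn)/(S_up−S_dn) = (12.6396−62.0914)/(207.7600−117.6000) = -0.5485. V = [p*·12.6396 + (1−p*)·62.0914]/1.02 = 16.6076. B = V − Δ·S = 124.1116.
Each (Δ,B) replicates both successor values, so the strategy is self-financing and V0 is arbitrage-free.

(0,0): Delta=-0.5485 Bond=124.1116
(1,0): Delta=-1.0000 Bond=179.6914
(1,1): Delta=-0.5241 Bond=121.5369
(2,0): Delta=-1.0000 Bond=183.2853
(2,1): Delta=-1.0000 Bond=183.2853
(2,2): Delta=-0.4985 Bond=118.3183
(3,0): Delta=-1.0000 Bond=186.9510
(3,1): Delta=-1.0000 Bond=186.9510
(3,2): Delta=-1.0000 Bond=186.9510
(3,3): Delta=-0.4715 Bond=114.3736
V0=16.6076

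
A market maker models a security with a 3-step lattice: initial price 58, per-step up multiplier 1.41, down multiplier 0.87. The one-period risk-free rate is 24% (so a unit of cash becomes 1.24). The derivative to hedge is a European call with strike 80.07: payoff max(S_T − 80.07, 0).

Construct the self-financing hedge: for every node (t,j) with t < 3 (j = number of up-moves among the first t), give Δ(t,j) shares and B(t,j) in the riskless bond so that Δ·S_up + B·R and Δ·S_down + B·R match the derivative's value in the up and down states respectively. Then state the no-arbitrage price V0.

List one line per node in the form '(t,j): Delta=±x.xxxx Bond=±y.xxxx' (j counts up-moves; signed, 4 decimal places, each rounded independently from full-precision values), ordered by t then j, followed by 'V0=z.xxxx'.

(0,0): Delta=0.7884 Bond=-27.0980
(1,0): Delta=0.4106 Bond=-14.5380
(1,1): Delta=0.8955 Bond=-42.3604
(2,0): Delta=0.0000 Bond=0.0000
(2,1): Delta=0.5271 Bond=-26.3099
(2,2): Delta=1.0000 Bond=-64.5726
V0=18.6311

Risk-neutral probability p* = (R−d)/(u−d) = (1.24−0.87)/(1.41−0.87) = 0.6852.
Payoff layer (t=3): V(3,0)=0.0000, V(3,1)=0.0000, V(3,2)=20.2495, V(3,3)=82.5168
(2,0): S=43.9002. Δ = (V_up−V_dn)/(S_up−S_dn) = (0.0000−0.0000)/(61.8993−38.1932) = 0.0000. V = [p*·0.0000 + (1−p*)·0.0000]/1.24 = 0.0000. B = V − Δ·S = 0.0000.
(2,1): S=71.1486. Δ = (V_up−V_dn)/(S_up−S_dn) = (20.2495−0.0000)/(100.3195−61.8993) = 0.5271. V = [p*·20.2495 + (1−p*)·0.0000]/1.24 = 11.1893. B = V − Δ·S = -26.3099.
(2,2): S=115.3098. Δ = (V_up−V_dn)/(S_up−S_dn) = (82.5168−20.2495)/(162.5868−100.3195) = 1.0000. V = [p*·82.5168 + (1−p*)·20.2495]/1.24 = 50.7372. B = V − Δ·S = -64.5726.
(1,0): S=50.4600. Δ = (V_up−V_dn)/(S_up−S_dn) = (11.1893−0.0000)/(71.1486−43.9002) = 0.4106. V = [p*·11.1893 + (1−p*)·0.0000]/1.24 = 6.1828. B = V − Δ·S = -14.5380.
(1,1): S=81.7800. Δ = (V_up−V_dn)/(S_up−S_dn) = (50.7372−11.1893)/(115.3098−71.1486) = 0.8955. V = [p*·50.7372 + (1−p*)·11.1893]/1.24 = 30.8766. B = V − Δ·S = -42.3604.
(0,0): S=58.0000. Δ = (V_up−V_dn)/(S_up−S_dn) = (30.8766−6.1828)/(81.7800−50.4600) = 0.7884. V = [p*·30.8766 + (1−p*)·6.1828]/1.24 = 18.6311. B = V − Δ·S = -27.0980.
Check: Δ(0,0)·S0 + B(0,0) = 18.6311 = V0.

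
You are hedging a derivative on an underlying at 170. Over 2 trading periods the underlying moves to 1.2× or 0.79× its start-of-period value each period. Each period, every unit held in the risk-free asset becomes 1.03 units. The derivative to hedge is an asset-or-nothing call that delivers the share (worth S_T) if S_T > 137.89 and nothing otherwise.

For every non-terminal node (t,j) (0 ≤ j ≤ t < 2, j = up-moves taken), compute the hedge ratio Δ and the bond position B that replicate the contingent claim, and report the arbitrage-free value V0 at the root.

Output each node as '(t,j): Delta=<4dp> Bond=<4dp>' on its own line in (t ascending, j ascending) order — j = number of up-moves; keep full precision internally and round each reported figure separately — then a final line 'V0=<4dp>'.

The replicating-portfolio and risk-neutral prices coincide; use p* = (1.03−0.79)/(1.2−0.79) = 0.5854 for the latter.
Terminal payoffs: V(2,0)=0.0000, V(2,1)=161.1600, V(2,2)=244.8000
  t=1,j=0: stock 134.3000 → up 161.1600 (V=161.1600), down 106.0970 (V=0.0000). Price 91.5899; hedge Δ=2.9268, bond B=-301.4833.
  t=1,j=1: stock 204.0000 → up 244.8000 (V=244.8000), down 161.1600 (V=161.1600). Price 204.0000; hedge Δ=1.0000, bond B=0.0000.
  t=0,j=0: stock 170.0000 → up 204.0000 (V=204.0000), down 134.3000 (V=91.5899). Price 152.8067; hedge Δ=1.6128, bond B=-121.3643.
Self-financing check: at every node Δ·S+B equals the discounted successor values.

(0,0): Delta=1.6128 Bond=-121.3643
(1,0): Delta=2.9268 Bond=-301.4833
(1,1): Delta=1.0000 Bond=0.0000
V0=152.8067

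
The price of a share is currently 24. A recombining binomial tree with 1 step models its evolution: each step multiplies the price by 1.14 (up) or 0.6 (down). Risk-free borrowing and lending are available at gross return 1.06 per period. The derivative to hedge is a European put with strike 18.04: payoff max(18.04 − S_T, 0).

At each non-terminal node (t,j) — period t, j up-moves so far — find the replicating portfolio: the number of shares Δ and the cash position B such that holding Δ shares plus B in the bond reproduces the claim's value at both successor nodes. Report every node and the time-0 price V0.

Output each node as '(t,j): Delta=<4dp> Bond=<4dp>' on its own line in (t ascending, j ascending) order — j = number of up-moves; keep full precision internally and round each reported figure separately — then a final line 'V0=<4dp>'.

Under the risk-neutral measure, an up-move has probability p* = (R−d)/(u−d) = 0.8519 and values discount at R = 1.06.
Payoff layer (t=1): V(1,0)=3.6400, V(1,1)=0.0000
(0,0): S=24.0000. Δ = (V_up−V_dn)/(S_up−S_dn) = (0.0000−3.6400)/(27.3600−14.4000) = -0.2809. V = [p*·0.0000 + (1−p*)·3.6400]/1.06 = 0.5087. B = V − Δ·S = 7.2495.
Each (Δ,B) replicates both successor values, so the strategy is self-financing and V0 is arbitrage-free.

(0,0): Delta=-0.2809 Bond=7.2495
V0=0.5087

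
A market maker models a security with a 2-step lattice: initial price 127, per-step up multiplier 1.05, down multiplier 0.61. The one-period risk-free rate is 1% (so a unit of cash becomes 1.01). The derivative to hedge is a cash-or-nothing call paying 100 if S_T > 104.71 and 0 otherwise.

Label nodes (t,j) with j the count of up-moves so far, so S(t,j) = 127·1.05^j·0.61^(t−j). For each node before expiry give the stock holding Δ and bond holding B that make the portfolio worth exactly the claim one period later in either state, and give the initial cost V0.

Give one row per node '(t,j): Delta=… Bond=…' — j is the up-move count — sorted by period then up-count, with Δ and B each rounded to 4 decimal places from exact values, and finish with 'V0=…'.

Under the risk-neutral measure, an up-move has probability p* = (R−d)/(u−d) = 0.9091 and values discount at R = 1.01.
At expiry t=2: V(2,0)=0.0000, V(2,1)=0.0000, V(2,2)=100.0000
  t=1,j=0: stock 77.4700 → up 81.3435 (V=0.0000), down 47.2567 (V=0.0000). Price 0.0000; hedge Δ=0.0000, bond B=0.0000.
  t=1,j=1: stock 133.3500 → up 140.0175 (V=100.0000), down 81.3435 (V=0.0000). Price 90.0090; hedge Δ=1.7043, bond B=-137.2637.
  t=0,j=0: stock 127.0000 → up 133.3500 (V=90.0090), down 77.4700 (V=0.0000). Price 81.0162; hedge Δ=1.6108, bond B=-123.5497.
Self-financing check: at every node Δ·S+B equals the discounted successor values.

(0,0): Delta=1.6108 Bond=-123.5497
(1,0): Delta=0.0000 Bond=0.0000
(1,1): Delta=1.7043 Bond=-137.2637
V0=81.0162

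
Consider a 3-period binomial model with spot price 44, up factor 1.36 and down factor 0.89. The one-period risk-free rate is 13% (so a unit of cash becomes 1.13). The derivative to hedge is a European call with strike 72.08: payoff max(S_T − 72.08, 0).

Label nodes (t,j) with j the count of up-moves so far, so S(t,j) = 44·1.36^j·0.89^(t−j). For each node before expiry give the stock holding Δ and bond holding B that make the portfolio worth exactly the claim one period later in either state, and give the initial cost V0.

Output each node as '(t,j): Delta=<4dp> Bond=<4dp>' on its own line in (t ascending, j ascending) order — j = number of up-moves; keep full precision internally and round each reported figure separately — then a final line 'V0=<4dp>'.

Under the risk-neutral measure, an up-move has probability p* = (R−d)/(u−d) = 0.5106 and values discount at R = 1.13.
At expiry t=3: V(3,0)=0.0000, V(3,1)=0.0000, V(3,2)=0.3503, V(3,3)=38.6001
(2,0): S=34.8524. Δ = (V_up−V_dn)/(S_up−S_dn) = (0.0000−0.0000)/(47.3993−31.0186) = 0.0000. V = [p*·0.0000 + (1−p*)·0.0000]/1.13 = 0.0000. B = V − Δ·S = 0.0000.
(2,1): S=53.2576. Δ = (V_up−V_dn)/(S_up−S_dn) = (0.3503−0.0000)/(72.4303−47.3993) = 0.0140. V = [p*·0.3503 + (1−p*)·0.0000]/1.13 = 0.1583. B = V − Δ·S = -0.5871.
(2,2): S=81.3824. Δ = (V_up−V_dn)/(S_up−S_dn) = (38.6001−0.3503)/(110.6801−72.4303) = 1.0000. V = [p*·38.6001 + (1−p*)·0.3503]/1.13 = 17.5948. B = V − Δ·S = -63.7876.
(1,0): S=39.1600. Δ = (V_up−V_dn)/(S_up−S_dn) = (0.1583−0.0000)/(53.2576−34.8524) = 0.0086. V = [p*·0.1583 + (1−p*)·0.0000]/1.13 = 0.0715. B = V − Δ·S = -0.2653.
(1,1): S=59.8400. Δ = (V_up−V_dn)/(S_up−S_dn) = (17.5948−0.1583)/(81.3824−53.2576) = 0.6200. V = [p*·17.5948 + (1−p*)·0.1583]/1.13 = 8.0195. B = V − Δ·S = -29.0794.
(0,0): S=44.0000. Δ = (V_up−V_dn)/(S_up−S_dn) = (8.0195−0.0715)/(59.8400−39.1600) = 0.3843. V = [p*·8.0195 + (1−p*)·0.0715]/1.13 = 3.6549. B = V − Δ·S = -13.2556.
Self-financing check: at every node Δ·S+B equals the discounted successor values.

(0,0): Delta=0.3843 Bond=-13.2556
(1,0): Delta=0.0086 Bond=-0.2653
(1,1): Delta=0.6200 Bond=-29.0794
(2,0): Delta=0.0000 Bond=0.0000
(2,1): Delta=0.0140 Bond=-0.5871
(2,2): Delta=1.0000 Bond=-63.7876
V0=3.6549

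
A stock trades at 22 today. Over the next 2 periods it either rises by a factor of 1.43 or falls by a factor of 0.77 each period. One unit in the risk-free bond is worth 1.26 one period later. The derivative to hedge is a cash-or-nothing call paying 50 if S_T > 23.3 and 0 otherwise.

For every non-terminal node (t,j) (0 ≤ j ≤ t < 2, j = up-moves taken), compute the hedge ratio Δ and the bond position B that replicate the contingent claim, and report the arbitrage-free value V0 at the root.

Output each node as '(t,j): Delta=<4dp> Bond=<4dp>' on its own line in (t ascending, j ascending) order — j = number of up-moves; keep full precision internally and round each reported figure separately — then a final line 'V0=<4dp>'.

(0,0): Delta=0.7039 Bond=13.9178
(1,0): Delta=4.4721 Bond=-46.2963
(1,1): Delta=0.0000 Bond=39.6825
V0=29.4046

Risk-neutral probability p* = (R−d)/(u−d) = (1.26−0.77)/(1.43−0.77) = 0.7424.
Payoff layer (t=2): V(2,0)=0.0000, V(2,1)=50.0000, V(2,2)=50.0000
(1,0): S=16.9400. Δ = (V_up−V_dn)/(S_up−S_dn) = (50.0000−0.0000)/(24.2242−13.0438) = 4.4721. V = [p*·50.0000 + (1−p*)·0.0000]/1.26 = 29.4613. B = V − Δ·S = -46.2963.
(1,1): S=31.4600. Δ = (V_up−V_dn)/(S_up−S_dn) = (50.0000−50.0000)/(44.9878−24.2242) = 0.0000. V = [p*·50.0000 + (1−p*)·50.0000]/1.26 = 39.6825. B = V − Δ·S = 39.6825.
(0,0): S=22.0000. Δ = (V_up−V_dn)/(S_up−S_dn) = (39.6825−29.4613)/(31.4600−16.9400) = 0.7039. V = [p*·39.6825 + (1−p*)·29.4613]/1.26 = 29.4046. B = V − Δ·S = 13.9178.
Self-financing check: at every node Δ·S+B equals the discounted successor values.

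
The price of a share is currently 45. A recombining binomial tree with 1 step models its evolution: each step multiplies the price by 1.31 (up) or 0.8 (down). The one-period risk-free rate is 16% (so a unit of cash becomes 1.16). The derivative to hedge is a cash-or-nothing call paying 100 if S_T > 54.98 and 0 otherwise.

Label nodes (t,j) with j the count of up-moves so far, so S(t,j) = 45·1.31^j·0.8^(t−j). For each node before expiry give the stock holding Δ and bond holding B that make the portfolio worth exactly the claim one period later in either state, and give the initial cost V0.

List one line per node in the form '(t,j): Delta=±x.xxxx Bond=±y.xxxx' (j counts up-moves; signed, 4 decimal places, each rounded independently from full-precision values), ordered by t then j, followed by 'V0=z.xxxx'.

(0,0): Delta=4.3573 Bond=-135.2265
V0=60.8519

No-arbitrage ⇒ martingale measure with p* = (R−d)/(u−d) = 0.7059.
Terminal values V(1,·): V(1,0)=0.0000, V(1,1)=100.0000
Node (0,0) S=45.0000: V=(p*·100.0000+(1−p*)·0.0000)/1.16=60.8519; Δ=(100.0000−0.0000)/(58.9500−36.0000)=4.3573; B=V−Δ·S=-135.2265
Check: Δ(0,0)·S0 + B(0,0) = 60.8519 = V0.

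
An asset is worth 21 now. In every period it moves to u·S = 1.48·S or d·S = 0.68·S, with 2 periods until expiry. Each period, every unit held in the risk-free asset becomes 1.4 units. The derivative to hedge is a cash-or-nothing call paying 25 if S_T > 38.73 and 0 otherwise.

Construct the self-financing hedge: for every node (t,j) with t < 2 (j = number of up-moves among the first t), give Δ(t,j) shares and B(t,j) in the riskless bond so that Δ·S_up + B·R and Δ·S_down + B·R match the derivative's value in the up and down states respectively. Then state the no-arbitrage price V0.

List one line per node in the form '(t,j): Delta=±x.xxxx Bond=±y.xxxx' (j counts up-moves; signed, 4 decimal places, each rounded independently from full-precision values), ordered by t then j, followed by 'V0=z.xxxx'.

Since d<R<u, set p* = (R−d)/(u−d) = 0.9000; price each node as the discounted p*-expectation of its children.
Terminal values V(2,·): V(2,0)=0.0000, V(2,1)=0.0000, V(2,2)=25.0000
  t=1,j=0: stock 14.2800 → up 21.1344 (V=0.0000), down 9.7104 (V=0.0000). Price 0.0000; hedge Δ=0.0000, bond B=0.0000.
  t=1,j=1: stock 31.0800 → up 45.9984 (V=25.0000), down 21.1344 (V=0.0000). Price 16.0714; hedge Δ=1.0055, bond B=-15.1786.
  t=0,j=0: stock 21.0000 → up 31.0800 (V=16.0714), down 14.2800 (V=0.0000). Price 10.3316; hedge Δ=0.9566, bond B=-9.7577.
Each (Δ,B) replicates both successor values, so the strategy is self-financing and V0 is arbitrage-free.

(0,0): Delta=0.9566 Bond=-9.7577
(1,0): Delta=0.0000 Bond=0.0000
(1,1): Delta=1.0055 Bond=-15.1786
V0=10.3316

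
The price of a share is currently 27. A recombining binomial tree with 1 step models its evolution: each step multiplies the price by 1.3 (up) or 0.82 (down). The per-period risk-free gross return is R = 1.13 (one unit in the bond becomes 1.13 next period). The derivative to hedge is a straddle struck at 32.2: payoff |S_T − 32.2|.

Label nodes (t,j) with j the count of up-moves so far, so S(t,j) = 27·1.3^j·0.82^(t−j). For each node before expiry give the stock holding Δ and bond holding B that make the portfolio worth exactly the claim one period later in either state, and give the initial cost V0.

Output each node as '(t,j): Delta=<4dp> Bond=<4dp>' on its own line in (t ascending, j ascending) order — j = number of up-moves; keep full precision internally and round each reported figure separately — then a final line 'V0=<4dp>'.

Risk-neutral probability p* = (R−d)/(u−d) = (1.13−0.82)/(1.3−0.82) = 0.6458.
Terminal values V(1,·): V(1,0)=10.0600, V(1,1)=2.9000
  t=0,j=0: stock 27.0000 → up 35.1000 (V=2.9000), down 22.1400 (V=10.0600). Price 4.8105; hedge Δ=-0.5525, bond B=19.7271.
Self-financing check: at every node Δ·S+B equals the discounted successor values.

(0,0): Delta=-0.5525 Bond=19.7271
V0=4.8105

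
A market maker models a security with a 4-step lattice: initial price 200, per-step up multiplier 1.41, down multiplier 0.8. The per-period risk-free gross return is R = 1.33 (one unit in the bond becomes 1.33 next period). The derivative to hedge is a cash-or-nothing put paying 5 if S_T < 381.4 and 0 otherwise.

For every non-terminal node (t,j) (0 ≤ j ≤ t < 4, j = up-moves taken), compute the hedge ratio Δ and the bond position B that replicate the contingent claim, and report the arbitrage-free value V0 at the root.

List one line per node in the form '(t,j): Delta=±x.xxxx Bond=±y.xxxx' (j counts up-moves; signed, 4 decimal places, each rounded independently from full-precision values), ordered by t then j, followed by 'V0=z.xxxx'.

(0,0): Delta=-0.0052 Bond=1.1723
(1,0): Delta=-0.0219 Bond=4.2294
(1,1): Delta=-0.0037 Bond=1.1561
(2,0): Delta=0.0000 Bond=2.8266
(2,1): Delta=-0.0237 Bond=6.0475
(2,2): Delta=-0.0020 Bond=0.8569
(3,0): Delta=0.0000 Bond=3.7594
(3,1): Delta=0.0000 Bond=3.7594
(3,2): Delta=-0.0258 Bond=8.6898
(3,3): Delta=0.0000 Bond=0.0000
V0=0.1375

Risk-neutral probability p* = (R−d)/(u−d) = (1.33−0.8)/(1.41−0.8) = 0.8689.
Terminal payoffs: V(4,0)=5.0000, V(4,1)=5.0000, V(4,2)=5.0000, V(4,3)=0.0000, V(4,4)=0.0000
  t=3,j=0: stock 102.4000 → up 144.3840 (V=5.0000), down 81.9200 (V=5.0000). Price 3.7594; hedge Δ=0.0000, bond B=3.7594.
  t=3,j=1: stock 180.4800 → up 254.4768 (V=5.0000), down 144.3840 (V=5.0000). Price 3.7594; hedge Δ=0.0000, bond B=3.7594.
  t=3,j=2: stock 318.0960 → up 448.5154 (V=0.0000), down 254.4768 (V=5.0000). Price 0.4930; hedge Δ=-0.0258, bond B=8.6898.
  t=3,j=3: stock 560.6442 → up 790.5083 (V=0.0000), down 448.5154 (V=0.0000). Price 0.0000; hedge Δ=0.0000, bond B=0.0000.
  t=2,j=0: stock 128.0000 → up 180.4800 (V=3.7594), down 102.4000 (V=3.7594). Price 2.8266; hedge Δ=0.0000, bond B=2.8266.
  t=2,j=1: stock 225.6000 → up 318.0960 (V=0.4930), down 180.4800 (V=3.7594). Price 0.6928; hedge Δ=-0.0237, bond B=6.0475.
  t=2,j=2: stock 397.6200 → up 560.6442 (V=0.0000), down 318.0960 (V=0.4930). Price 0.0486; hedge Δ=-0.0020, bond B=0.8569.
  t=1,j=0: stock 160.0000 → up 225.6000 (V=0.6928), down 128.0000 (V=2.8266). Price 0.7313; hedge Δ=-0.0219, bond B=4.2294.
  t=1,j=1: stock 282.0000 → up 397.6200 (V=0.0486), down 225.6000 (V=0.6928). Price 0.1001; hedge Δ=-0.0037, bond B=1.1561.
  t=0,j=0: stock 200.0000 → up 282.0000 (V=0.1001), down 160.0000 (V=0.7313). Price 0.1375; hedge Δ=-0.0052, bond B=1.1723.
Self-financing check: at every node Δ·S+B equals the discounted successor values.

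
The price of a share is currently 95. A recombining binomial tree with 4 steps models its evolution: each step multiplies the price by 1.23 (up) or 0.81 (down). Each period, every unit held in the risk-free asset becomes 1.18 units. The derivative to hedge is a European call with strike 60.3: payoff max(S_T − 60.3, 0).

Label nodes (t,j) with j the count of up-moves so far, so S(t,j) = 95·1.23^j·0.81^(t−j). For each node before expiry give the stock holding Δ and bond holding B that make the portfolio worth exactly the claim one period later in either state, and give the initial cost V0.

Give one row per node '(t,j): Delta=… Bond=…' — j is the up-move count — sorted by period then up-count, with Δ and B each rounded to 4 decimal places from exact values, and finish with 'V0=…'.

The replicating-portfolio and risk-neutral prices coincide; use p* = (1.18−0.81)/(1.23−0.81) = 0.8810 for the latter.
At expiry t=4: V(4,0)=0.0000, V(4,1)=1.7989, V(4,2)=33.9983, V(4,3)=82.8937, V(4,4)=157.1423
  t=3,j=0: stock 50.4869 → up 62.0989 (V=1.7989), down 40.8944 (V=0.0000). Price 1.3430; hedge Δ=0.0848, bond B=-2.9401.
  t=3,j=1: stock 76.6653 → up 94.2983 (V=33.9983), down 62.0989 (V=1.7989). Price 25.5636; hedge Δ=1.0000, bond B=-51.1017.
  t=3,j=2: stock 116.4177 → up 143.1937 (V=82.8937), down 94.2983 (V=33.9983). Price 65.3160; hedge Δ=1.0000, bond B=-51.1017.
  t=3,j=3: stock 176.7824 → up 217.4423 (V=157.1423), down 143.1937 (V=82.8937). Price 125.6807; hedge Δ=1.0000, bond B=-51.1017.
  t=2,j=0: stock 62.3295 → up 76.6653 (V=25.5636), down 50.4869 (V=1.3430). Price 19.2205; hedge Δ=0.9252, bond B=-38.4476.
  t=2,j=1: stock 94.6485 → up 116.4177 (V=65.3160), down 76.6653 (V=25.5636). Price 51.3420; hedge Δ=1.0000, bond B=-43.3065.
  t=2,j=2: stock 143.7255 → up 176.7824 (V=125.6807), down 116.4177 (V=65.3160). Price 100.4190; hedge Δ=1.0000, bond B=-43.3065.
  t=1,j=0: stock 76.9500 → up 94.6485 (V=51.3420), down 62.3295 (V=19.2205). Price 40.2695; hedge Δ=0.9939, bond B=-36.2102.
  t=1,j=1: stock 116.8500 → up 143.7255 (V=100.4190), down 94.6485 (V=51.3420). Price 80.1496; hedge Δ=1.0000, bond B=-36.7004.
  t=0,j=0: stock 95.0000 → up 116.8500 (V=80.1496), down 76.9500 (V=40.2695). Price 63.8999; hedge Δ=0.9995, bond B=-31.0526.
Each (Δ,B) replicates both successor values, so the strategy is self-financing and V0 is arbitrage-free.

(0,0): Delta=0.9995 Bond=-31.0526
(1,0): Delta=0.9939 Bond=-36.2102
(1,1): Delta=1.0000 Bond=-36.7004
(2,0): Delta=0.9252 Bond=-38.4476
(2,1): Delta=1.0000 Bond=-43.3065
(2,2): Delta=1.0000 Bond=-43.3065
(3,0): Delta=0.0848 Bond=-2.9401
(3,1): Delta=1.0000 Bond=-51.1017
(3,2): Delta=1.0000 Bond=-51.1017
(3,3): Delta=1.0000 Bond=-51.1017
V0=63.8999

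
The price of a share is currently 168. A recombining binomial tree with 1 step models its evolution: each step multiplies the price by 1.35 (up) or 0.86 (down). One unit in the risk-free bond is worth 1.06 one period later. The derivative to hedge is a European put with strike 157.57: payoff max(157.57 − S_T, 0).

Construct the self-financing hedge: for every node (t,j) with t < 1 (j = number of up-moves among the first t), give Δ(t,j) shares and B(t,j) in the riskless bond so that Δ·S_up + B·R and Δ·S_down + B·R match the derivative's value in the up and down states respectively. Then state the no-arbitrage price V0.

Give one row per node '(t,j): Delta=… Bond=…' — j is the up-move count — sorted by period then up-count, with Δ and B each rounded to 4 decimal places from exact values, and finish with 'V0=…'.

(0,0): Delta=-0.1590 Bond=34.0229
V0=7.3086

Under the risk-neutral measure, an up-move has probability p* = (R−d)/(u−d) = 0.4082 and values discount at R = 1.06.
Terminal values V(1,·): V(1,0)=13.0900, V(1,1)=0.0000
Node (0,0) S=168.0000: V=(p*·0.0000+(1−p*)·13.0900)/1.06=7.3086; Δ=(0.0000−13.0900)/(226.8000−144.4800)=-0.1590; B=V−Δ·S=34.0229
Each (Δ,B) replicates both successor values, so the strategy is self-financing and V0 is arbitrage-free.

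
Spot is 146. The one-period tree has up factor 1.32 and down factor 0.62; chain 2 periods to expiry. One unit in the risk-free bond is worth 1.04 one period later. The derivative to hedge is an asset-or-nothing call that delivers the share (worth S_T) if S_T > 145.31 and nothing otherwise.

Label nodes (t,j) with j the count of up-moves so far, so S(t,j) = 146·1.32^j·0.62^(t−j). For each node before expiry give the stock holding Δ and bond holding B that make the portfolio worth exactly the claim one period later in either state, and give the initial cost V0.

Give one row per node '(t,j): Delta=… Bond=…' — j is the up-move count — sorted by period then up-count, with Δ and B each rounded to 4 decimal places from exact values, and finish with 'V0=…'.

Since d<R<u, set p* = (R−d)/(u−d) = 0.6000; price each node as the discounted p*-expectation of its children.
Payoff layer (t=2): V(2,0)=0.0000, V(2,1)=0.0000, V(2,2)=254.3904
(1,0): S=90.5200. Δ = (V_up−V_dn)/(S_up−S_dn) = (0.0000−0.0000)/(119.4864−56.1224) = 0.0000. V = [p*·0.0000 + (1−p*)·0.0000]/1.04 = 0.0000. B = V − Δ·S = 0.0000.
(1,1): S=192.7200. Δ = (V_up−V_dn)/(S_up−S_dn) = (254.3904−0.0000)/(254.3904−119.4864) = 1.8857. V = [p*·254.3904 + (1−p*)·0.0000]/1.04 = 146.7637. B = V − Δ·S = -216.6512.
(0,0): S=146.0000. Δ = (V_up−V_dn)/(S_up−S_dn) = (146.7637−0.0000)/(192.7200−90.5200) = 1.4360. V = [p*·146.7637 + (1−p*)·0.0000]/1.04 = 84.6714. B = V − Δ·S = -124.9911.
Root portfolio cost Δ·146+B reproduces V0=84.6714.

(0,0): Delta=1.4360 Bond=-124.9911
(1,0): Delta=0.0000 Bond=0.0000
(1,1): Delta=1.8857 Bond=-216.6512
V0=84.6714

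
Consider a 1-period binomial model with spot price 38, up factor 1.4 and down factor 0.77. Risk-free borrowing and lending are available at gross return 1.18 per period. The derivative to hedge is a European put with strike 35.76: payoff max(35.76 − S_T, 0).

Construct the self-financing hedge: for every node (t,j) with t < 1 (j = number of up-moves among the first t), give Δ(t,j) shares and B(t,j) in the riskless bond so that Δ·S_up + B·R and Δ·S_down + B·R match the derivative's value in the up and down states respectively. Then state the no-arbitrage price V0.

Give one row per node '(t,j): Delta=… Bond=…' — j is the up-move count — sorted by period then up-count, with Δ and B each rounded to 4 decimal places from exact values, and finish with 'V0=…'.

Under the risk-neutral measure, an up-move has probability p* = (R−d)/(u−d) = 0.6508 and values discount at R = 1.18.
Terminal payoffs: V(1,0)=6.5000, V(1,1)=0.0000
  t=0,j=0: stock 38.0000 → up 53.2000 (V=0.0000), down 29.2600 (V=6.5000). Price 1.9236; hedge Δ=-0.2715, bond B=12.2411.
Each (Δ,B) replicates both successor values, so the strategy is self-financing and V0 is arbitrage-free.

(0,0): Delta=-0.2715 Bond=12.2411
V0=1.9236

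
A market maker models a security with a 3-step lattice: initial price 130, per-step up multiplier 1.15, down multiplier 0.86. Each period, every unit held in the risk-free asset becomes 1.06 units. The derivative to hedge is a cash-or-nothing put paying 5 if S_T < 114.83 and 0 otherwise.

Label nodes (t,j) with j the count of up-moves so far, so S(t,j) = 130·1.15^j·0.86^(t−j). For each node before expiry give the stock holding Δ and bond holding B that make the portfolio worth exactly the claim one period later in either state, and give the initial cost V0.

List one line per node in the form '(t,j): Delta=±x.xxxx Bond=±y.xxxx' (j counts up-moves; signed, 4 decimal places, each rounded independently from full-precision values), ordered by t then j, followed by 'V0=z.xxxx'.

Under the risk-neutral measure, an up-move has probability p* = (R−d)/(u−d) = 0.6897 and values discount at R = 1.06.
Terminal payoffs: V(3,0)=5.0000, V(3,1)=5.0000, V(3,2)=0.0000, V(3,3)=0.0000
Node (2,0) S=96.1480: V=(p*·5.0000+(1−p*)·5.0000)/1.06=4.7170; Δ=(5.0000−5.0000)/(110.5702−82.6873)=0.0000; B=V−Δ·S=4.7170
Node (2,1) S=128.5700: V=(p*·0.0000+(1−p*)·5.0000)/1.06=1.4639; Δ=(0.0000−5.0000)/(147.8555−110.5702)=-0.1341; B=V−Δ·S=18.7053
Node (2,2) S=171.9250: V=(p*·0.0000+(1−p*)·0.0000)/1.06=0.0000; Δ=(0.0000−0.0000)/(197.7137−147.8555)=0.0000; B=V−Δ·S=0.0000
Node (1,0) S=111.8000: V=(p*·1.4639+(1−p*)·4.7170)/1.06=2.3335; Δ=(1.4639−4.7170)/(128.5700−96.1480)=-0.1003; B=V−Δ·S=13.5510
Node (1,1) S=149.5000: V=(p*·0.0000+(1−p*)·1.4639)/1.06=0.4286; Δ=(0.0000−1.4639)/(171.9250−128.5700)=-0.0338; B=V−Δ·S=5.4765
Node (0,0) S=130.0000: V=(p*·0.4286+(1−p*)·2.3335)/1.06=0.9620; Δ=(0.4286−2.3335)/(149.5000−111.8000)=-0.0505; B=V−Δ·S=7.5305
Self-financing check: at every node Δ·S+B equals the discounted successor values.

(0,0): Delta=-0.0505 Bond=7.5305
(1,0): Delta=-0.1003 Bond=13.5510
(1,1): Delta=-0.0338 Bond=5.4765
(2,0): Delta=0.0000 Bond=4.7170
(2,1): Delta=-0.1341 Bond=18.7053
(2,2): Delta=0.0000 Bond=0.0000
V0=0.9620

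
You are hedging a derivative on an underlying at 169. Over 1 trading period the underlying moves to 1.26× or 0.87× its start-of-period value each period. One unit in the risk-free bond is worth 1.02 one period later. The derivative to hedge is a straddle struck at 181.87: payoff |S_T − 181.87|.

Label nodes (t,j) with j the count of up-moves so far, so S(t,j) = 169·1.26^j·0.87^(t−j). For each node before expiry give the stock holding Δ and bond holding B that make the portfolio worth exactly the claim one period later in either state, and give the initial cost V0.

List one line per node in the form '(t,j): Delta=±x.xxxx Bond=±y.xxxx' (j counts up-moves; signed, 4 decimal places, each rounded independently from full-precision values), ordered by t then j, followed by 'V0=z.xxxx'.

(0,0): Delta=-0.0572 Bond=42.4020
V0=32.7353

Under the risk-neutral measure, an up-move has probability p* = (R−d)/(u−d) = 0.3846 and values discount at R = 1.02.
At expiry t=1: V(1,0)=34.8400, V(1,1)=31.0700
(0,0): S=169.0000. Δ = (V_up−V_dn)/(S_up−S_dn) = (31.0700−34.8400)/(212.9400−147.0300) = -0.0572. V = [p*·31.0700 + (1−p*)·34.8400]/1.02 = 32.7353. B = V − Δ·S = 42.4020.
Check: Δ(0,0)·S0 + B(0,0) = 32.7353 = V0.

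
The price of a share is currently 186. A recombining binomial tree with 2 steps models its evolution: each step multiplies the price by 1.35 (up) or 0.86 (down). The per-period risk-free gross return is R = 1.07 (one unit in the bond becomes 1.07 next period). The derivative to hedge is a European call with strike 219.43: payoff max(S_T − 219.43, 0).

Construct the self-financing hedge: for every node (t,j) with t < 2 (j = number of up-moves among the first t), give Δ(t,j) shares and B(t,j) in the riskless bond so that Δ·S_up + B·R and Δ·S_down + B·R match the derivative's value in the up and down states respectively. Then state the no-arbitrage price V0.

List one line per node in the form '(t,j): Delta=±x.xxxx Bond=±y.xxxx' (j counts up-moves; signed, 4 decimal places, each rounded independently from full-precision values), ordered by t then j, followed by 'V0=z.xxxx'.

No-arbitrage ⇒ martingale measure with p* = (R−d)/(u−d) = 0.4286.
At expiry t=2: V(2,0)=0.0000, V(2,1)=0.0000, V(2,2)=119.5550
(1,0): S=159.9600. Δ = (V_up−V_dn)/(S_up−S_dn) = (0.0000−0.0000)/(215.9460−137.5656) = 0.0000. V = [p*·0.0000 + (1−p*)·0.0000]/1.07 = 0.0000. B = V − Δ·S = 0.0000.
(1,1): S=251.1000. Δ = (V_up−V_dn)/(S_up−S_dn) = (119.5550−0.0000)/(338.9850−215.9460) = 0.9717. V = [p*·119.5550 + (1−p*)·0.0000]/1.07 = 47.8858. B = V − Δ·S = -196.1039.
(0,0): S=186.0000. Δ = (V_up−V_dn)/(S_up−S_dn) = (47.8858−0.0000)/(251.1000−159.9600) = 0.5254. V = [p*·47.8858 + (1−p*)·0.0000]/1.07 = 19.1799. B = V − Δ·S = -78.5463.
Check: Δ(0,0)·S0 + B(0,0) = 19.1799 = V0.

(0,0): Delta=0.5254 Bond=-78.5463
(1,0): Delta=0.0000 Bond=0.0000
(1,1): Delta=0.9717 Bond=-196.1039
V0=19.1799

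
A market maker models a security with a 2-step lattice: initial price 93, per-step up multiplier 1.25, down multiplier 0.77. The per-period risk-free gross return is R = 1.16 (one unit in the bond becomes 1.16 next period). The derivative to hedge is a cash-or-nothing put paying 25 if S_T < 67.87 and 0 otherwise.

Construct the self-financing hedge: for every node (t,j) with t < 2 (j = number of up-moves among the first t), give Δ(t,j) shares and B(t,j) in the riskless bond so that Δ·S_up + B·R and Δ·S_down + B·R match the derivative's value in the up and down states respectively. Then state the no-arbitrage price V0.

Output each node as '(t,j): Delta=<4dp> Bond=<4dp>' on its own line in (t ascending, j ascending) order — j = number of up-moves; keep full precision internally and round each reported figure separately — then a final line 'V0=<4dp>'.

(0,0): Delta=-0.0905 Bond=9.0718
(1,0): Delta=-0.7273 Bond=56.1243
(1,1): Delta=0.0000 Bond=0.0000
V0=0.6532

Under the risk-neutral measure, an up-move has probability p* = (R−d)/(u−d) = 0.8125 and values discount at R = 1.16.
Terminal payoffs: V(2,0)=25.0000, V(2,1)=0.0000, V(2,2)=0.0000
Node (1,0) S=71.6100: V=(p*·0.0000+(1−p*)·25.0000)/1.16=4.0409; Δ=(0.0000−25.0000)/(89.5125−55.1397)=-0.7273; B=V−Δ·S=56.1243
Node (1,1) S=116.2500: V=(p*·0.0000+(1−p*)·0.0000)/1.16=0.0000; Δ=(0.0000−0.0000)/(145.3125−89.5125)=0.0000; B=V−Δ·S=0.0000
Node (0,0) S=93.0000: V=(p*·0.0000+(1−p*)·4.0409)/1.16=0.6532; Δ=(0.0000−4.0409)/(116.2500−71.6100)=-0.0905; B=V−Δ·S=9.0718
The time-0 hedge costs 0.6532, which is the no-arbitrage price.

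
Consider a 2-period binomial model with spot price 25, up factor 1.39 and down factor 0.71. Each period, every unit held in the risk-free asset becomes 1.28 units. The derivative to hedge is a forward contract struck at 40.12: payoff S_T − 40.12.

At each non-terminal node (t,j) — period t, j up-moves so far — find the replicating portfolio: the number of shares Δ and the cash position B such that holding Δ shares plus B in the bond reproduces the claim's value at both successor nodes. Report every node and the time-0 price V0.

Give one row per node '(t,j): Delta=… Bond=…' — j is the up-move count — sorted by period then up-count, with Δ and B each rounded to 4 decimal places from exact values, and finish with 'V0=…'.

Since d<R<u, set p* = (R−d)/(u−d) = 0.8382; price each node as the discounted p*-expectation of its children.
At expiry t=2: V(2,0)=-27.5175, V(2,1)=-15.4475, V(2,2)=8.1825
  t=1,j=0: stock 17.7500 → up 24.6725 (V=-15.4475), down 12.6025 (V=-27.5175). Price -13.5937; hedge Δ=1.0000, bond B=-31.3438.
  t=1,j=1: stock 34.7500 → up 48.3025 (V=8.1825), down 24.6725 (V=-15.4475). Price 3.4063; hedge Δ=1.0000, bond B=-31.3438.
  t=0,j=0: stock 25.0000 → up 34.7500 (V=3.4063), down 17.7500 (V=-13.5937). Price 0.5127; hedge Δ=1.0000, bond B=-24.4873.
Self-financing check: at every node Δ·S+B equals the discounted successor values.

(0,0): Delta=1.0000 Bond=-24.4873
(1,0): Delta=1.0000 Bond=-31.3438
(1,1): Delta=1.0000 Bond=-31.3438
V0=0.5127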